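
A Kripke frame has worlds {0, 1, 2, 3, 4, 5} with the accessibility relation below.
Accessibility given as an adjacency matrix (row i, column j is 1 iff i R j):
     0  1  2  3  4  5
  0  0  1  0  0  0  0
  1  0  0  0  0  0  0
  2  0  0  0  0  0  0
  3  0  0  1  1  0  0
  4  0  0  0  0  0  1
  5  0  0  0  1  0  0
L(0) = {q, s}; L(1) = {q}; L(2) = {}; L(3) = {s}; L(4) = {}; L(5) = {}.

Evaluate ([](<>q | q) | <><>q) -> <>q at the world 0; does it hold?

At 0: [](<>q | q) | <><>q is true, <>q is true, so ([](<>q | q) | <><>q) -> <>q is true.
  At 0: [](<>q | q) is true, <><>q is false, so [](<>q | q) | <><>q is true.
    At 0: [](<>q | q) requires <>q | q at every successor {1}.
      At 1: <>q | q is true.
    So [](<>q | q) is true at 0.
    At 0: <><>q requires <>q at some successor in {1}.
      At 1: <>q is false.
    So <><>q is false at 0.
  At 0: <>q requires q at some successor in {1}.
    q holds at 1, so <>q is true at 0.

Yes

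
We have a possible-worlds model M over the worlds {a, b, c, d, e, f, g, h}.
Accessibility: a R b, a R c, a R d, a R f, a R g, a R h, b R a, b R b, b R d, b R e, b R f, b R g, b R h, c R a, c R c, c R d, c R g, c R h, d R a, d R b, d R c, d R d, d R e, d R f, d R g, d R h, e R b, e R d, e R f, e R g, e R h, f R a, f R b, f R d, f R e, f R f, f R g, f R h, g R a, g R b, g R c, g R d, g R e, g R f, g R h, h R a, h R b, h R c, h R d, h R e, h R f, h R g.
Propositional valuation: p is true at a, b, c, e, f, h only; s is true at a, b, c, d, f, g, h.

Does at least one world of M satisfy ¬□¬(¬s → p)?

Yes

Recall that □ψ holds at a world iff ψ holds at every accessible world, and ◇ψ holds iff ψ holds at some accessible world.
Let φ = ¬□¬(¬s → p). Evaluate φ at each world:
  a (successors {b, c, d, f, g, h}): φ is true.
  b (successors {a, b, d, e, f, g, h}): φ is true.
  c (successors {a, c, d, g, h}): φ is true.
  d (successors {a, b, c, d, e, f, g, h}): φ is true.
  e (successors {b, d, f, g, h}): φ is true.
  f (successors {a, b, d, e, f, g, h}): φ is true.
  g (successors {a, b, c, d, e, f, h}): φ is true.
  h (successors {a, b, c, d, e, f, g}): φ is true.
Detail at a (witness):
  At a: □¬(¬s → p) is false, so ¬□¬(¬s → p) is true.
    At a: □¬(¬s → p) requires ¬(¬s → p) at every successor {b, c, d, f, g, h}.
      ¬(¬s → p) fails at b, so □¬(¬s → p) is false at a.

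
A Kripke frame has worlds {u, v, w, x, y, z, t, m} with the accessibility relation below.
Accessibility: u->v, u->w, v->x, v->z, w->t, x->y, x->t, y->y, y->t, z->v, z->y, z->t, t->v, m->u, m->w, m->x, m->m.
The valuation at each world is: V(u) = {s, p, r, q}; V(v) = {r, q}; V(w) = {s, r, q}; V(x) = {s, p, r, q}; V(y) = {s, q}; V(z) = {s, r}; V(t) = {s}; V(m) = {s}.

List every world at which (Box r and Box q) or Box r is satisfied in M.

Let φ = (Box r and Box q) or Box r. Evaluate φ at each world:
  u (successors {v, w}): φ is true.
  v (successors {x, z}): φ is true.
  w (successors {t}): φ is false.
  x (successors {y, t}): φ is false.
  y (successors {y, t}): φ is false.
  z (successors {v, y, t}): φ is false.
  t (successors {v}): φ is true.
  m (successors {u, w, x, m}): φ is false.
For instance, at m:
  At m: Box r and Box q is false, Box r is false, so (Box r and Box q) or Box r is false.
    At m: Box r is false, Box q is false, so Box r and Box q is false.
      At m: Box r requires r at every successor {u, w, x, m}.
        r fails at m, so Box r is false at m.
      At m: Box q requires q at every successor {u, w, x, m}.
        q fails at m, so Box q is false at m.
    At m: Box r requires r at every successor {u, w, x, m}.
      r fails at m, so Box r is false at m.
Satisfying worlds: {u, v, t}

u, v, t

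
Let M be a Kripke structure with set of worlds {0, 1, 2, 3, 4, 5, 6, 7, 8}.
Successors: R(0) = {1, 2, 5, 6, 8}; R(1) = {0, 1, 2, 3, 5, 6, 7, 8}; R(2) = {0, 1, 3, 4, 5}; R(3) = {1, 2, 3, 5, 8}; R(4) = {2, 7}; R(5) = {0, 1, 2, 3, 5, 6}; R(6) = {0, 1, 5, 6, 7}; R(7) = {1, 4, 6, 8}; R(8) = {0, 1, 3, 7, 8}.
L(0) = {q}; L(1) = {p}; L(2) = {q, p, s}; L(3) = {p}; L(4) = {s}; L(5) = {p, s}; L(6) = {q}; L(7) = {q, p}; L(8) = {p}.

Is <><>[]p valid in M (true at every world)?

Yes

Let φ = <><>[]p. Evaluate φ at each world:
  0 (successors {1, 2, 5, 6, 8}): φ is true.
  1 (successors {0, 1, 2, 3, 5, 6, 7, 8}): φ is true.
  2 (successors {0, 1, 3, 4, 5}): φ is true.
  3 (successors {1, 2, 3, 5, 8}): φ is true.
  4 (successors {2, 7}): φ is true.
  5 (successors {0, 1, 2, 3, 5, 6}): φ is true.
  6 (successors {0, 1, 5, 6, 7}): φ is true.
  7 (successors {1, 4, 6, 8}): φ is true.
  8 (successors {0, 1, 3, 7, 8}): φ is true.
For instance, at 0:
  At 0: <><>[]p requires <>[]p at some successor in {1, 2, 5, 6, 8}.
    <>[]p holds at 1, so <><>[]p is true at 0.
      At 1: <>[]p requires []p at some successor in {0, 1, 2, 3, 5, 6, 7, 8}.
        []p holds at 3, so <>[]p is true at 1.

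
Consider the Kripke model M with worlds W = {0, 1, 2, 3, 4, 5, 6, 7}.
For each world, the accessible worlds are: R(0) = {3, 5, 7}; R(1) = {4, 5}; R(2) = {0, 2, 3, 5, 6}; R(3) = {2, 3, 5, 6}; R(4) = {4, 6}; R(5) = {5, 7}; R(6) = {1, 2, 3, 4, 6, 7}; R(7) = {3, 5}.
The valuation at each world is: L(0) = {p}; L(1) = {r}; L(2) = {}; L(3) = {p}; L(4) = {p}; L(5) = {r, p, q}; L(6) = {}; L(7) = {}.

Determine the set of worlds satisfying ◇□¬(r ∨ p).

none

Let φ = ◇□¬(r ∨ p). Evaluate φ at each world:
  0 (successors {3, 5, 7}): φ is false.
  1 (successors {4, 5}): φ is false.
  2 (successors {0, 2, 3, 5, 6}): φ is false.
  3 (successors {2, 3, 5, 6}): φ is false.
  4 (successors {4, 6}): φ is false.
  5 (successors {5, 7}): φ is false.
  6 (successors {1, 2, 3, 4, 6, 7}): φ is false.
  7 (successors {3, 5}): φ is false.
For instance, at 0:
  At 0: ◇□¬(r ∨ p) requires □¬(r ∨ p) at some successor in {3, 5, 7}.
    At 3: □¬(r ∨ p) is false.
    At 5: □¬(r ∨ p) is false.
    At 7: □¬(r ∨ p) is false.
  So ◇□¬(r ∨ p) is false at 0.
Satisfying worlds: none.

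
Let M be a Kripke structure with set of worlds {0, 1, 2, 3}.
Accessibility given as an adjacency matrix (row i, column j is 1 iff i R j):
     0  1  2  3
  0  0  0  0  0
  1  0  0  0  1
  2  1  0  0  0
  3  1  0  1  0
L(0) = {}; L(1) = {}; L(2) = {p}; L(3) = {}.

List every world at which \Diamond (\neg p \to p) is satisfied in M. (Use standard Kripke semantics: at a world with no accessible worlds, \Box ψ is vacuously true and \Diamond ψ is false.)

Let φ = \Diamond (\neg p \to p). Evaluate φ at each world:
  0 (successors ∅): φ is false.
  1 (successors {3}): φ is false.
  2 (successors {0}): φ is false.
  3 (successors {0, 2}): φ is true.
For instance, at 3:
  At 3: \Diamond (\neg p \to p) requires \neg p \to p at some successor in {0, 2}.
    \neg p \to p holds at 2, so \Diamond (\neg p \to p) is true at 3.
Satisfying worlds: {3}

3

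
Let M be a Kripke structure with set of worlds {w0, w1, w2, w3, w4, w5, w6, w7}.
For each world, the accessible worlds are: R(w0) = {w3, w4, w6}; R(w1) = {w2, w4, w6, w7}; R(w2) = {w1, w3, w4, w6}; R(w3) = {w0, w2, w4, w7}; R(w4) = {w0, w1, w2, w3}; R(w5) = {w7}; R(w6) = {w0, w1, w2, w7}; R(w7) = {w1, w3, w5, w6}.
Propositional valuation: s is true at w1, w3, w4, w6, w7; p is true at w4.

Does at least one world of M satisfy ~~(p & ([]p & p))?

Recall that []ψ holds at a world iff ψ holds at every accessible world, and <>ψ holds iff ψ holds at some accessible world.
Let φ = ~~(p & ([]p & p)). Evaluate φ at each world:
  w0 (successors {w3, w4, w6}): φ is false.
  w1 (successors {w2, w4, w6, w7}): φ is false.
  w2 (successors {w1, w3, w4, w6}): φ is false.
  w3 (successors {w0, w2, w4, w7}): φ is false.
  w4 (successors {w0, w1, w2, w3}): φ is false.
  w5 (successors {w7}): φ is false.
  w6 (successors {w0, w1, w2, w7}): φ is false.
  w7 (successors {w1, w3, w5, w6}): φ is false.
For instance, at w3:
  At w3: ~(p & ([]p & p)) is true, so ~~(p & ([]p & p)) is false.
    At w3: p & ([]p & p) is false, so ~(p & ([]p & p)) is true.
      At w3: p is false, []p & p is false, so p & ([]p & p) is false.

No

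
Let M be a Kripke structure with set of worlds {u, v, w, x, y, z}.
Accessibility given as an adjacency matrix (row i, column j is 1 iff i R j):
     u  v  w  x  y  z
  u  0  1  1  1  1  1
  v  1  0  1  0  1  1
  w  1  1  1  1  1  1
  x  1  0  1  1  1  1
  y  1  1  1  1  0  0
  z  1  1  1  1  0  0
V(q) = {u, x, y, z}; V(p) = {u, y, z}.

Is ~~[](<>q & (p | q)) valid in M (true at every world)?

No

Let φ = ~~[](<>q & (p | q)). Evaluate φ at each world:
  u (successors {v, w, x, y, z}): φ is false.
  v (successors {u, w, y, z}): φ is false.
  w (successors {u, v, w, x, y, z}): φ is false.
  x (successors {u, w, x, y, z}): φ is false.
  y (successors {u, v, w, x}): φ is false.
  z (successors {u, v, w, x}): φ is false.
Detail at u (counterexample):
  At u: ~[](<>q & (p | q)) is true, so ~~[](<>q & (p | q)) is false.
    At u: [](<>q & (p | q)) is false, so ~[](<>q & (p | q)) is true.
      At u: [](<>q & (p | q)) requires <>q & (p | q) at every successor {v, w, x, y, z}.
        <>q & (p | q) fails at v, so [](<>q & (p | q)) is false at u.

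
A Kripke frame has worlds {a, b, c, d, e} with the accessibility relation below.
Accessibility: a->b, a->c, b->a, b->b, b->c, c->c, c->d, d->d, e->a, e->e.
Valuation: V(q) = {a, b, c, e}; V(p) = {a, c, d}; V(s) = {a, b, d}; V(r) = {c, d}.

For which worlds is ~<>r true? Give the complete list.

e

Recall that <>ψ holds at a world iff ψ holds at some accessible world.
Let φ = ~<>r. Evaluate φ at each world:
  a (successors {b, c}): φ is false.
  b (successors {a, b, c}): φ is false.
  c (successors {c, d}): φ is false.
  d (successors {d}): φ is false.
  e (successors {a, e}): φ is true.
For instance, at b:
  At b: <>r is true, so ~<>r is false.
    At b: <>r requires r at some successor in {a, b, c}.
      r holds at c, so <>r is true at b.
Satisfying worlds: {e}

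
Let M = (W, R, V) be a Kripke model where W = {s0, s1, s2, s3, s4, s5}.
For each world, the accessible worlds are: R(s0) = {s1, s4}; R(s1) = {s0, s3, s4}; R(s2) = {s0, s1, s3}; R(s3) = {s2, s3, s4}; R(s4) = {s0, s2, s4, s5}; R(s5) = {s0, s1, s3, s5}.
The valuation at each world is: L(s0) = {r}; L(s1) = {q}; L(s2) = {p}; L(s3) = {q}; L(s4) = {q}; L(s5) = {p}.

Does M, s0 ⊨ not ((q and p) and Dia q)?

Yes

At s0: (q and p) and Dia q is false, so not ((q and p) and Dia q) is true.
  At s0: q and p is false, Dia q is true, so (q and p) and Dia q is false.
    At s0: Dia q requires q at some successor in {s1, s4}.
      q holds at s1, so Dia q is true at s0.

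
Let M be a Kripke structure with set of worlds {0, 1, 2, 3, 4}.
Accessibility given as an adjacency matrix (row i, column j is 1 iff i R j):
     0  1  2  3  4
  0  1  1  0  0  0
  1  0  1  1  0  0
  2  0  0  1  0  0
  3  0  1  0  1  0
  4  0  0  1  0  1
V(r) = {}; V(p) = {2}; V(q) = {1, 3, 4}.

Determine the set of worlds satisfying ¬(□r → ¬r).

none

Let φ = ¬(□r → ¬r). Evaluate φ at each world:
  0 (successors {0, 1}): φ is false.
  1 (successors {1, 2}): φ is false.
  2 (successors {2}): φ is false.
  3 (successors {1, 3}): φ is false.
  4 (successors {2, 4}): φ is false.
For instance, at 4:
  At 4: □r → ¬r is true, so ¬(□r → ¬r) is false.
    At 4: □r is false, ¬r is true, so □r → ¬r is true.
      At 4: □r requires r at every successor {2, 4}.
        r fails at 2, so □r is false at 4.
Satisfying worlds: none.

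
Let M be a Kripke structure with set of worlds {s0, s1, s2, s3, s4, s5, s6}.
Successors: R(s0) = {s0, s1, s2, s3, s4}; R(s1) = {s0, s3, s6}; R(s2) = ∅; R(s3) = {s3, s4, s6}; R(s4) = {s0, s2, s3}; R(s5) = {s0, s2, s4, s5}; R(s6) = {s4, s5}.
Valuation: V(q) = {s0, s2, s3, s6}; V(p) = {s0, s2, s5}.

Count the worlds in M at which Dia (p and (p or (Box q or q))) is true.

5

Let φ = Dia (p and (p or (Box q or q))). Evaluate φ at each world:
  s0 (successors {s0, s1, s2, s3, s4}): φ is true.
  s1 (successors {s0, s3, s6}): φ is true.
  s2 (successors ∅): φ is false.
  s3 (successors {s3, s4, s6}): φ is false.
  s4 (successors {s0, s2, s3}): φ is true.
  s5 (successors {s0, s2, s4, s5}): φ is true.
  s6 (successors {s4, s5}): φ is true.
For instance, at s5:
  At s5: Dia (p and (p or (Box q or q))) requires p and (p or (Box q or q)) at some successor in {s0, s2, s4, s5}.
    p and (p or (Box q or q)) holds at s0, so Dia (p and (p or (Box q or q))) is true at s5.
      At s0: p is true, p or (Box q or q) is true, so p and (p or (Box q or q)) is true.
Satisfying worlds: {s0, s1, s4, s5, s6}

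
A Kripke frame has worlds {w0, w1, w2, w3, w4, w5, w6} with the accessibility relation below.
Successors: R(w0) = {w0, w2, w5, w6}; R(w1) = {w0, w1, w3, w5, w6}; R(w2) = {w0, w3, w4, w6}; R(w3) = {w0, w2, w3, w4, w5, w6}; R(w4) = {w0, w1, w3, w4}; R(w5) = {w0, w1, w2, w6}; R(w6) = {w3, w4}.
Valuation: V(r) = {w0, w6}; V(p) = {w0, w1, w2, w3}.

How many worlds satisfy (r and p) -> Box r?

Recall that Box ψ holds at a world iff ψ holds at every accessible world, and Dia ψ holds iff ψ holds at some accessible world.
Let φ = (r and p) -> Box r. Evaluate φ at each world:
  w0 (successors {w0, w2, w5, w6}): φ is false.
  w1 (successors {w0, w1, w3, w5, w6}): φ is true.
  w2 (successors {w0, w3, w4, w6}): φ is true.
  w3 (successors {w0, w2, w3, w4, w5, w6}): φ is true.
  w4 (successors {w0, w1, w3, w4}): φ is true.
  w5 (successors {w0, w1, w2, w6}): φ is true.
  w6 (successors {w3, w4}): φ is true.
For instance, at w6:
  At w6: r and p is false, Box r is false, so (r and p) -> Box r is true.
    At w6: Box r requires r at every successor {w3, w4}.
      r fails at w3, so Box r is false at w6.
Satisfying worlds: {w1, w2, w3, w4, w5, w6}

6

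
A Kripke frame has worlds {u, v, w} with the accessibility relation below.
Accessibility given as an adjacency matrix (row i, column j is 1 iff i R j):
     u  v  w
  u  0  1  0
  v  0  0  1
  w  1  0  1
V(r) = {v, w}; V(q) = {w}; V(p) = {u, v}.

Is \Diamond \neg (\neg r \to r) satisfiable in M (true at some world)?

Recall that \Diamond ψ holds at a world iff ψ holds at some accessible world.
Let φ = \Diamond \neg (\neg r \to r). Evaluate φ at each world:
  u (successors {v}): φ is false.
  v (successors {w}): φ is false.
  w (successors {u, w}): φ is true.
Detail at w (witness):
  At w: \Diamond \neg (\neg r \to r) requires \neg (\neg r \to r) at some successor in {u, w}.
    \neg (\neg r \to r) holds at u, so \Diamond \neg (\neg r \to r) is true at w.

Yes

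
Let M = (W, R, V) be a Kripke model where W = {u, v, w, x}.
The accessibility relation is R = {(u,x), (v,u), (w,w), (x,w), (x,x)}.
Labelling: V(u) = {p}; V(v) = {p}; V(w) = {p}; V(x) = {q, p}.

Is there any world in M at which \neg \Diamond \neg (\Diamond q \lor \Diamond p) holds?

Let φ = \neg \Diamond \neg (\Diamond q \lor \Diamond p). Evaluate φ at each world:
  u (successors {x}): φ is true.
  v (successors {u}): φ is true.
  w (successors {w}): φ is true.
  x (successors {w, x}): φ is true.
Detail at u (witness):
  At u: \Diamond \neg (\Diamond q \lor \Diamond p) is false, so \neg \Diamond \neg (\Diamond q \lor \Diamond p) is true.
    At u: \Diamond \neg (\Diamond q \lor \Diamond p) requires \neg (\Diamond q \lor \Diamond p) at some successor in {x}.
      At x: \neg (\Diamond q \lor \Diamond p) is false.
    So \Diamond \neg (\Diamond q \lor \Diamond p) is false at u.

Yes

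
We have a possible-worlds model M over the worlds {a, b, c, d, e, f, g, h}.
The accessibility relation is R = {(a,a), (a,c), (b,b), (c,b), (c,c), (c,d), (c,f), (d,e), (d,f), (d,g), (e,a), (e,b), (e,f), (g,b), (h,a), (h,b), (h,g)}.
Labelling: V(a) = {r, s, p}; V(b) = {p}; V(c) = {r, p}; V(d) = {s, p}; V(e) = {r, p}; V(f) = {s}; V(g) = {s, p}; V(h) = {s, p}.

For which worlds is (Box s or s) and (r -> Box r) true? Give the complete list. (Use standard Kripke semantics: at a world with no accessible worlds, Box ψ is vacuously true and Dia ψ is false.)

a, d, f, g, h

Let φ = (Box s or s) and (r -> Box r). Evaluate φ at each world:
  a (successors {a, c}): φ is true.
  b (successors {b}): φ is false.
  c (successors {b, c, d, f}): φ is false.
  d (successors {e, f, g}): φ is true.
  e (successors {a, b, f}): φ is false.
  f (successors ∅): φ is true.
  g (successors {b}): φ is true.
  h (successors {a, b, g}): φ is true.
For instance, at h:
  At h: Box s or s is true, r -> Box r is true, so (Box s or s) and (r -> Box r) is true.
    At h: Box s is false, s is true, so Box s or s is true.
      At h: Box s requires s at every successor {a, b, g}.
        s fails at b, so Box s is false at h.
    At h: r is false, Box r is false, so r -> Box r is true.
      At h: Box r requires r at every successor {a, b, g}.
        r fails at b, so Box r is false at h.
Satisfying worlds: {a, d, f, g, h}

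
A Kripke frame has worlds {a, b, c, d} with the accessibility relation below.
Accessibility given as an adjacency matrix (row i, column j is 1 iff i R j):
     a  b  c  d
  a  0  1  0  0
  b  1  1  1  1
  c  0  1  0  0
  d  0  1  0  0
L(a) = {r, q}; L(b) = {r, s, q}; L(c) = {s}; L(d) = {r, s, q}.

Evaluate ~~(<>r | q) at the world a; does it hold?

At a: ~(<>r | q) is false, so ~~(<>r | q) is true.
  At a: <>r | q is true, so ~(<>r | q) is false.
    At a: <>r is true, q is true, so <>r | q is true.
      At a: <>r requires r at some successor in {b}.
        r holds at b, so <>r is true at a.

Yes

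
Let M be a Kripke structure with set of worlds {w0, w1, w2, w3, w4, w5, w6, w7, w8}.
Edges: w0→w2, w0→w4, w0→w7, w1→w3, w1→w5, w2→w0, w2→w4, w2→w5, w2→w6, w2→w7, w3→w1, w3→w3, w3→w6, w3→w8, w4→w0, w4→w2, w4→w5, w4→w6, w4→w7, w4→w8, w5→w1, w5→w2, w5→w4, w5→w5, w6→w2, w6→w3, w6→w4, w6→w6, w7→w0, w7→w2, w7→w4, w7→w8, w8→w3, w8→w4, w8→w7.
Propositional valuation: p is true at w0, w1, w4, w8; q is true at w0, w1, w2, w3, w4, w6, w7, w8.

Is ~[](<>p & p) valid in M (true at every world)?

Yes

Let φ = ~[](<>p & p). Evaluate φ at each world:
  w0 (successors {w2, w4, w7}): φ is true.
  w1 (successors {w3, w5}): φ is true.
  w2 (successors {w0, w4, w5, w6, w7}): φ is true.
  w3 (successors {w1, w3, w6, w8}): φ is true.
  w4 (successors {w0, w2, w5, w6, w7, w8}): φ is true.
  w5 (successors {w1, w2, w4, w5}): φ is true.
  w6 (successors {w2, w3, w4, w6}): φ is true.
  w7 (successors {w0, w2, w4, w8}): φ is true.
  w8 (successors {w3, w4, w7}): φ is true.
For instance, at w8:
  At w8: [](<>p & p) is false, so ~[](<>p & p) is true.
    At w8: [](<>p & p) requires <>p & p at every successor {w3, w4, w7}.
      <>p & p fails at w3, so [](<>p & p) is false at w8.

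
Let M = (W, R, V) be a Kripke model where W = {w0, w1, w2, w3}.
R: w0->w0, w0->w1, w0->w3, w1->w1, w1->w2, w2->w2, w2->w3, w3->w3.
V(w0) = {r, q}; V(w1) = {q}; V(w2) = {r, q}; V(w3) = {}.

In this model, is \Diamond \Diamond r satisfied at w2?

Yes

At w2: \Diamond \Diamond r requires \Diamond r at some successor in {w2, w3}.
  \Diamond r holds at w2, so \Diamond \Diamond r is true at w2.
    At w2: \Diamond r requires r at some successor in {w2, w3}.
      r holds at w2, so \Diamond r is true at w2.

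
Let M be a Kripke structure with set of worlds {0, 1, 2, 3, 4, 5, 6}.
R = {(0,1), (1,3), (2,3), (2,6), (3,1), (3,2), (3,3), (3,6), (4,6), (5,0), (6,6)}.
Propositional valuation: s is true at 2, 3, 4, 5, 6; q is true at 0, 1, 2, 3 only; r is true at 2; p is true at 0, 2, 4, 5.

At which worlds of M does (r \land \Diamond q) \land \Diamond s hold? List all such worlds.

2

Recall that \Diamond ψ holds at a world iff ψ holds at some accessible world.
Let φ = (r \land \Diamond q) \land \Diamond s. Evaluate φ at each world:
  0 (successors {1}): φ is false.
  1 (successors {3}): φ is false.
  2 (successors {3, 6}): φ is true.
  3 (successors {1, 2, 3, 6}): φ is false.
  4 (successors {6}): φ is false.
  5 (successors {0}): φ is false.
  6 (successors {6}): φ is false.
For instance, at 3:
  At 3: r \land \Diamond q is false, \Diamond s is true, so (r \land \Diamond q) \land \Diamond s is false.
    At 3: r is false, \Diamond q is true, so r \land \Diamond q is false.
      At 3: \Diamond q requires q at some successor in {1, 2, 3, 6}.
        q holds at 1, so \Diamond q is true at 3.
    At 3: \Diamond s requires s at some successor in {1, 2, 3, 6}.
      s holds at 2, so \Diamond s is true at 3.
Satisfying worlds: {2}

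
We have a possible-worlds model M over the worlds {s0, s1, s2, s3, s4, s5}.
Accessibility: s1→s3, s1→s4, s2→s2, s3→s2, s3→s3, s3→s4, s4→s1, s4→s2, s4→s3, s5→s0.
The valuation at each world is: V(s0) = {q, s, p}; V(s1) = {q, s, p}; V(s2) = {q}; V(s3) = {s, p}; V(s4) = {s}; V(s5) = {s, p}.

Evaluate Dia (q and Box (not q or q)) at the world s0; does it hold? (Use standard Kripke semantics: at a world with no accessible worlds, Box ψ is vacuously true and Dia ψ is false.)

At s0: no accessible worlds, so Dia (q and Box (not q or q)) is false.

No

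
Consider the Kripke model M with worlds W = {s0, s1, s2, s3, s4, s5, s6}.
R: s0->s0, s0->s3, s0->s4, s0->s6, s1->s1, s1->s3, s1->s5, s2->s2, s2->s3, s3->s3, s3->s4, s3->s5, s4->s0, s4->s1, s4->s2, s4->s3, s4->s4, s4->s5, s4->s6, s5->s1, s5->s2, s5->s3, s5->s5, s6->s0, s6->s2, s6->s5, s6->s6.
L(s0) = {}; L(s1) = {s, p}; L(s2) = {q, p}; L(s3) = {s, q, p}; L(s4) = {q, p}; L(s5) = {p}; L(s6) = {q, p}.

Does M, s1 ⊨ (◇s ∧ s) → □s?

At s1: ◇s ∧ s is true, □s is false, so (◇s ∧ s) → □s is false.
  At s1: ◇s is true, s is true, so ◇s ∧ s is true.
    At s1: ◇s requires s at some successor in {s1, s3, s5}.
      s holds at s1, so ◇s is true at s1.
  At s1: □s requires s at every successor {s1, s3, s5}.
    s fails at s5, so □s is false at s1.

No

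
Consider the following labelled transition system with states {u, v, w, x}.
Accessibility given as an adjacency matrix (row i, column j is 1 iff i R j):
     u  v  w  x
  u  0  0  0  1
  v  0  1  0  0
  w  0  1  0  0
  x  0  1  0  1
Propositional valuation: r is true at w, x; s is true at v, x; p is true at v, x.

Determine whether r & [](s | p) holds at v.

No

At v: r is false, [](s | p) is true, so r & [](s | p) is false.
  At v: [](s | p) requires s | p at every successor {v}.
    At v: s | p is true.
  So [](s | p) is true at v.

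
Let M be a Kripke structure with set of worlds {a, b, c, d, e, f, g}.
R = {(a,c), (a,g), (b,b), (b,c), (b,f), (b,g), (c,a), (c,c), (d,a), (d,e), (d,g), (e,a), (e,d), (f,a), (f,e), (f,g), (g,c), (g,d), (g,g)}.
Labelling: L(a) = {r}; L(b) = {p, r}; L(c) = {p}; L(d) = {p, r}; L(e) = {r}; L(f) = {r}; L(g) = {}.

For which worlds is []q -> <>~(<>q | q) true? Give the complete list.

Let φ = []q -> <>~(<>q | q). Evaluate φ at each world:
  a (successors {c, g}): φ is true.
  b (successors {b, c, f, g}): φ is true.
  c (successors {a, c}): φ is true.
  d (successors {a, e, g}): φ is true.
  e (successors {a, d}): φ is true.
  f (successors {a, e, g}): φ is true.
  g (successors {c, d, g}): φ is true.
For instance, at c:
  At c: []q is false, <>~(<>q | q) is true, so []q -> <>~(<>q | q) is true.
    At c: []q requires q at every successor {a, c}.
      q fails at a, so []q is false at c.
    At c: <>~(<>q | q) requires ~(<>q | q) at some successor in {a, c}.
      ~(<>q | q) holds at a, so <>~(<>q | q) is true at c.
Satisfying worlds: {a, b, c, d, e, f, g}

a, b, c, d, e, f, g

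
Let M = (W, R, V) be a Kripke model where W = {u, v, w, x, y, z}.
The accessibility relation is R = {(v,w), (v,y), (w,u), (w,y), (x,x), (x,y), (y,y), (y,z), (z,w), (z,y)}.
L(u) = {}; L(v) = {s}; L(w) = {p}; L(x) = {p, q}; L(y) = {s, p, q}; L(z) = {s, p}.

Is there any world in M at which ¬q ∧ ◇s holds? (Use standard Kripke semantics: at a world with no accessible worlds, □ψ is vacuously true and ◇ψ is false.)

Let φ = ¬q ∧ ◇s. Evaluate φ at each world:
  u (successors ∅): φ is false.
  v (successors {w, y}): φ is true.
  w (successors {u, y}): φ is true.
  x (successors {x, y}): φ is false.
  y (successors {y, z}): φ is false.
  z (successors {w, y}): φ is true.
Detail at v (witness):
  At v: ¬q is true, ◇s is true, so ¬q ∧ ◇s is true.
    At v: ◇s requires s at some successor in {w, y}.
      s holds at y, so ◇s is true at v.

Yes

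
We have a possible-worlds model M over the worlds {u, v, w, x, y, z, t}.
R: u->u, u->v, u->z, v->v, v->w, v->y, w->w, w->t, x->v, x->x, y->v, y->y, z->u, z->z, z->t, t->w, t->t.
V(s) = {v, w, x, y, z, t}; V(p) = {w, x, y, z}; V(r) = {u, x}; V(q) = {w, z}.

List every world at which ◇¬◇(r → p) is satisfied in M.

none

Let φ = ◇¬◇(r → p). Evaluate φ at each world:
  u (successors {u, v, z}): φ is false.
  v (successors {v, w, y}): φ is false.
  w (successors {w, t}): φ is false.
  x (successors {v, x}): φ is false.
  y (successors {v, y}): φ is false.
  z (successors {u, z, t}): φ is false.
  t (successors {w, t}): φ is false.
For instance, at w:
  At w: ◇¬◇(r → p) requires ¬◇(r → p) at some successor in {w, t}.
    At w: ¬◇(r → p) is false.
    At t: ¬◇(r → p) is false.
  So ◇¬◇(r → p) is false at w.
Satisfying worlds: none.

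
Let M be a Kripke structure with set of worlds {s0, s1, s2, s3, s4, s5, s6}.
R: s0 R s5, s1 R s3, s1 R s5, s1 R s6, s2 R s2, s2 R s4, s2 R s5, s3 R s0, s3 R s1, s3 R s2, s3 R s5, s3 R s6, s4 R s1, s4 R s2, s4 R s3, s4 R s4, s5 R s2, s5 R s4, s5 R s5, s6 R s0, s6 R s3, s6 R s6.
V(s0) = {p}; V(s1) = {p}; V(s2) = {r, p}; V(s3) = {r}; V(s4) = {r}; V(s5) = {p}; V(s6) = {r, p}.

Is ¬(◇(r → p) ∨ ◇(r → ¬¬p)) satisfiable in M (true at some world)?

No

Let φ = ¬(◇(r → p) ∨ ◇(r → ¬¬p)). Evaluate φ at each world:
  s0 (successors {s5}): φ is false.
  s1 (successors {s3, s5, s6}): φ is false.
  s2 (successors {s2, s4, s5}): φ is false.
  s3 (successors {s0, s1, s2, s5, s6}): φ is false.
  s4 (successors {s1, s2, s3, s4}): φ is false.
  s5 (successors {s2, s4, s5}): φ is false.
  s6 (successors {s0, s3, s6}): φ is false.
For instance, at s2:
  At s2: ◇(r → p) ∨ ◇(r → ¬¬p) is true, so ¬(◇(r → p) ∨ ◇(r → ¬¬p)) is false.
    At s2: ◇(r → p) is true, ◇(r → ¬¬p) is true, so ◇(r → p) ∨ ◇(r → ¬¬p) is true.
      At s2: ◇(r → p) requires r → p at some successor in {s2, s4, s5}.
        r → p holds at s2, so ◇(r → p) is true at s2.
      At s2: ◇(r → ¬¬p) requires r → ¬¬p at some successor in {s2, s4, s5}.
        r → ¬¬p holds at s2, so ◇(r → ¬¬p) is true at s2.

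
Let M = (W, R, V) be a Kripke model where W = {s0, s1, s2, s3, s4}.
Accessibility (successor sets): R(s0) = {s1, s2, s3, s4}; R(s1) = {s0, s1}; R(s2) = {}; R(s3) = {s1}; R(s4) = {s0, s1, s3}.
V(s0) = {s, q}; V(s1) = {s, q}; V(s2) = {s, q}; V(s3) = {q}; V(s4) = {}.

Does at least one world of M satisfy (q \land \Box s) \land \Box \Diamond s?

Let φ = (q \land \Box s) \land \Box \Diamond s. Evaluate φ at each world:
  s0 (successors {s1, s2, s3, s4}): φ is false.
  s1 (successors {s0, s1}): φ is true.
  s2 (successors ∅): φ is true.
  s3 (successors {s1}): φ is true.
  s4 (successors {s0, s1, s3}): φ is false.
Detail at s1 (witness):
  At s1: q \land \Box s is true, \Box \Diamond s is true, so (q \land \Box s) \land \Box \Diamond s is true.
    At s1: q is true, \Box s is true, so q \land \Box s is true.
      At s1: \Box s requires s at every successor {s0, s1}.
        At s0: s is true.
        At s1: s is true.
      So \Box s is true at s1.
    At s1: \Box \Diamond s requires \Diamond s at every successor {s0, s1}.
      At s0: \Diamond s is true.
      At s1: \Diamond s is true.
    So \Box \Diamond s is true at s1.

Yes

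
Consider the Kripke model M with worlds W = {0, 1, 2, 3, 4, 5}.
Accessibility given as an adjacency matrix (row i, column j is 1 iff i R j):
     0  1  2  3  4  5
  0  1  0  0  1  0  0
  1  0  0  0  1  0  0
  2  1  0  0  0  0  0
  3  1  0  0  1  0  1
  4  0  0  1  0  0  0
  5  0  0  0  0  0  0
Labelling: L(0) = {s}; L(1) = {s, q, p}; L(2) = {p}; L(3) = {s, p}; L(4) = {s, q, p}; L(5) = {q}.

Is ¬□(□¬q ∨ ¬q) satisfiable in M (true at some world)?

Let φ = ¬□(□¬q ∨ ¬q). Evaluate φ at each world:
  0 (successors {0, 3}): φ is false.
  1 (successors {3}): φ is false.
  2 (successors {0}): φ is false.
  3 (successors {0, 3, 5}): φ is false.
  4 (successors {2}): φ is false.
  5 (successors ∅): φ is false.
For instance, at 3:
  At 3: □(□¬q ∨ ¬q) is true, so ¬□(□¬q ∨ ¬q) is false.
    At 3: □(□¬q ∨ ¬q) requires □¬q ∨ ¬q at every successor {0, 3, 5}.
      At 0: □¬q ∨ ¬q is true.
      At 3: □¬q ∨ ¬q is true.
      At 5: □¬q ∨ ¬q is true.
    So □(□¬q ∨ ¬q) is true at 3.

No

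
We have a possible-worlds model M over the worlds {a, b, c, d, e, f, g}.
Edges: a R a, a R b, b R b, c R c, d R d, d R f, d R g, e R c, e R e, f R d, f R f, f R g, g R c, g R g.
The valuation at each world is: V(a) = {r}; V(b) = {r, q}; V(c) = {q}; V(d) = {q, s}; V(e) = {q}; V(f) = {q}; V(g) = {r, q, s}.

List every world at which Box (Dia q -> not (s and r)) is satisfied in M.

Recall that Box ψ holds at a world iff ψ holds at every accessible world, and Dia ψ holds iff ψ holds at some accessible world.
Let φ = Box (Dia q -> not (s and r)). Evaluate φ at each world:
  a (successors {a, b}): φ is true.
  b (successors {b}): φ is true.
  c (successors {c}): φ is true.
  d (successors {d, f, g}): φ is false.
  e (successors {c, e}): φ is true.
  f (successors {d, f, g}): φ is false.
  g (successors {c, g}): φ is false.
For instance, at e:
  At e: Box (Dia q -> not (s and r)) requires Dia q -> not (s and r) at every successor {c, e}.
      At c: Dia q is true, not (s and r) is true, so Dia q -> not (s and r) is true.
      At e: Dia q is true, not (s and r) is true, so Dia q -> not (s and r) is true.
  So Box (Dia q -> not (s and r)) is true at e.
Satisfying worlds: {a, b, c, e}

a, b, c, e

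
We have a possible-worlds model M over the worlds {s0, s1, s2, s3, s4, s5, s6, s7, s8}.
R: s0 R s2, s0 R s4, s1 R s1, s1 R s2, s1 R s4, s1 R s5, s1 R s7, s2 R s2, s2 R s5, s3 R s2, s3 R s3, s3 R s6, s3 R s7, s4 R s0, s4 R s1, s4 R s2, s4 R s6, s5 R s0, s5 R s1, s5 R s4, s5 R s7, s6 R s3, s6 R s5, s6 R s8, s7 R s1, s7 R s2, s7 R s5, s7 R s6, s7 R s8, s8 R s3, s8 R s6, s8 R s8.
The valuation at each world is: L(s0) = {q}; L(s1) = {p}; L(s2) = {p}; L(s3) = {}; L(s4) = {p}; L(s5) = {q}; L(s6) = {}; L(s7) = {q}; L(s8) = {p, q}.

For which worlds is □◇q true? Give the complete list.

s0, s1, s2, s3, s6, s7, s8

Let φ = □◇q. Evaluate φ at each world:
  s0 (successors {s2, s4}): φ is true.
  s1 (successors {s1, s2, s4, s5, s7}): φ is true.
  s2 (successors {s2, s5}): φ is true.
  s3 (successors {s2, s3, s6, s7}): φ is true.
  s4 (successors {s0, s1, s2, s6}): φ is false.
  s5 (successors {s0, s1, s4, s7}): φ is false.
  s6 (successors {s3, s5, s8}): φ is true.
  s7 (successors {s1, s2, s5, s6, s8}): φ is true.
  s8 (successors {s3, s6, s8}): φ is true.
For instance, at s3:
  At s3: □◇q requires ◇q at every successor {s2, s3, s6, s7}.
    At s2: ◇q is true.
    At s3: ◇q is true.
    At s6: ◇q is true.
    At s7: ◇q is true.
  So □◇q is true at s3.
Satisfying worlds: {s0, s1, s2, s3, s6, s7, s8}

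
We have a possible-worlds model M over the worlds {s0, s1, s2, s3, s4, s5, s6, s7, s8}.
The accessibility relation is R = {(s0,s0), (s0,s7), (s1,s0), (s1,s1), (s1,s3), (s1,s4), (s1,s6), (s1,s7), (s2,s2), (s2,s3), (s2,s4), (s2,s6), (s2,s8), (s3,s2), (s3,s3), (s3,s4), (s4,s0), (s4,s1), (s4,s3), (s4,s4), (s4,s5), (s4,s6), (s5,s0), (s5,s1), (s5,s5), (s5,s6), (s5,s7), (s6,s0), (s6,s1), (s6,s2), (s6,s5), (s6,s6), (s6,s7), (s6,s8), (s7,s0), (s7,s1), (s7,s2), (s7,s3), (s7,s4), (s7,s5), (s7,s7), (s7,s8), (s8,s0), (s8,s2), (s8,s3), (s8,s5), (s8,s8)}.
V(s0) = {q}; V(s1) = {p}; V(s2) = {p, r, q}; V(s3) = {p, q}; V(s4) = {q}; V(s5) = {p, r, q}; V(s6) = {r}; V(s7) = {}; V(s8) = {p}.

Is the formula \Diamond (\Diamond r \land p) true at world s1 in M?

Yes

At s1: \Diamond (\Diamond r \land p) requires \Diamond r \land p at some successor in {s0, s1, s3, s4, s6, s7}.
  \Diamond r \land p holds at s1, so \Diamond (\Diamond r \land p) is true at s1.
    At s1: \Diamond r is true, p is true, so \Diamond r \land p is true.
      At s1: \Diamond r requires r at some successor in {s0, s1, s3, s4, s6, s7}.
        r holds at s6, so \Diamond r is true at s1.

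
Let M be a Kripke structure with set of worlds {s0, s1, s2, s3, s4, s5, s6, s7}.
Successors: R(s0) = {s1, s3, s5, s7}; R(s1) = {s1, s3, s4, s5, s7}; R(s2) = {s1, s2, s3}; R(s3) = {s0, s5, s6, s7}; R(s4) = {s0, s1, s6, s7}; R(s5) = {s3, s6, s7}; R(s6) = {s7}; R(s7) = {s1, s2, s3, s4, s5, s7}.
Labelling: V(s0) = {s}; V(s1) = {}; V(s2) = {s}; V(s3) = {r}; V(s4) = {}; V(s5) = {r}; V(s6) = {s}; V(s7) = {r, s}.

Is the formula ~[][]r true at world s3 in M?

Yes

At s3: [][]r is false, so ~[][]r is true.
  At s3: [][]r requires []r at every successor {s0, s5, s6, s7}.
    []r fails at s0, so [][]r is false at s3.
      At s0: []r requires r at every successor {s1, s3, s5, s7}.
        r fails at s1, so []r is false at s0.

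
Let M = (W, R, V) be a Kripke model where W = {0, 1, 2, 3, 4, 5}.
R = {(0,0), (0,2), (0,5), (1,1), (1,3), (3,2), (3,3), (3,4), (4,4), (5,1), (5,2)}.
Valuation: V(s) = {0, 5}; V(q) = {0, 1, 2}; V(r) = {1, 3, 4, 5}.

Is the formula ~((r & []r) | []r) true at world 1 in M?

At 1: (r & []r) | []r is true, so ~((r & []r) | []r) is false.
  At 1: r & []r is true, []r is true, so (r & []r) | []r is true.
    At 1: r is true, []r is true, so r & []r is true.
      At 1: []r requires r at every successor {1, 3}.
        At 1: r is true.
        At 3: r is true.
      So []r is true at 1.
    At 1: []r requires r at every successor {1, 3}.
      At 1: r is true.
      At 3: r is true.
    So []r is true at 1.

No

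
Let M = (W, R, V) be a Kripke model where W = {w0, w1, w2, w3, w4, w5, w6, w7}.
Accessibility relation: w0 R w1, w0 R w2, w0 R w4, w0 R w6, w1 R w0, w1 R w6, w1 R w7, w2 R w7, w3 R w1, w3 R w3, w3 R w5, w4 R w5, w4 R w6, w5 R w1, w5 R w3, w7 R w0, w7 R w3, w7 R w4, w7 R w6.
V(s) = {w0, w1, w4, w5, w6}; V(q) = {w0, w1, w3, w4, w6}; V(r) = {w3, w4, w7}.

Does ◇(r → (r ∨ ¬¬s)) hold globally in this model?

No

Let φ = ◇(r → (r ∨ ¬¬s)). Evaluate φ at each world:
  w0 (successors {w1, w2, w4, w6}): φ is true.
  w1 (successors {w0, w6, w7}): φ is true.
  w2 (successors {w7}): φ is true.
  w3 (successors {w1, w3, w5}): φ is true.
  w4 (successors {w5, w6}): φ is true.
  w5 (successors {w1, w3}): φ is true.
  w6 (successors ∅): φ is false.
  w7 (successors {w0, w3, w4, w6}): φ is true.
Detail at w6 (counterexample):
  At w6: no accessible worlds, so ◇(r → (r ∨ ¬¬s)) is false.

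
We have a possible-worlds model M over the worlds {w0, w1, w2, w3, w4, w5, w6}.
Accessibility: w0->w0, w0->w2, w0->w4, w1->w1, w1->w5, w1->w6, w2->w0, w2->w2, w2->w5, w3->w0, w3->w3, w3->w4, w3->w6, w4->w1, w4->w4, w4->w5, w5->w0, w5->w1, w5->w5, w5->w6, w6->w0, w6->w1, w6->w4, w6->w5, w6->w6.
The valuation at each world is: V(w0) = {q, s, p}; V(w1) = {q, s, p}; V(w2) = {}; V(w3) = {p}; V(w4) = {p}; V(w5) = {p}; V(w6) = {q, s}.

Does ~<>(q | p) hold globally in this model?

Let φ = ~<>(q | p). Evaluate φ at each world:
  w0 (successors {w0, w2, w4}): φ is false.
  w1 (successors {w1, w5, w6}): φ is false.
  w2 (successors {w0, w2, w5}): φ is false.
  w3 (successors {w0, w3, w4, w6}): φ is false.
  w4 (successors {w1, w4, w5}): φ is false.
  w5 (successors {w0, w1, w5, w6}): φ is false.
  w6 (successors {w0, w1, w4, w5, w6}): φ is false.
Detail at w0 (counterexample):
  At w0: <>(q | p) is true, so ~<>(q | p) is false.
    At w0: <>(q | p) requires q | p at some successor in {w0, w2, w4}.
      q | p holds at w0, so <>(q | p) is true at w0.

No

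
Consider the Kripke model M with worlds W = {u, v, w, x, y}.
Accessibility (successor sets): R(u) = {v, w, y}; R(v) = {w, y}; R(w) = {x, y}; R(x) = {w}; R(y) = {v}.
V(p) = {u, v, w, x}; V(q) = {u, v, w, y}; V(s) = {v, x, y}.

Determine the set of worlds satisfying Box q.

Let φ = Box q. Evaluate φ at each world:
  u (successors {v, w, y}): φ is true.
  v (successors {w, y}): φ is true.
  w (successors {x, y}): φ is false.
  x (successors {w}): φ is true.
  y (successors {v}): φ is true.
For instance, at w:
  At w: Box q requires q at every successor {x, y}.
    q fails at x, so Box q is false at w.
Satisfying worlds: {u, v, x, y}

u, v, x, y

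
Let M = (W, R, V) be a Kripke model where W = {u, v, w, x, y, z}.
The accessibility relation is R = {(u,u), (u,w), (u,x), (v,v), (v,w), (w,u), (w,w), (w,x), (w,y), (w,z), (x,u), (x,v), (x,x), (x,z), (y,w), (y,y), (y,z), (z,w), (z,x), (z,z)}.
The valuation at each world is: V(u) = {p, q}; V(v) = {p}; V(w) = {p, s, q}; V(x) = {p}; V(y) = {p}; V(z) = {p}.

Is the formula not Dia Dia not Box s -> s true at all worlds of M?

Yes

Let φ = not Dia Dia not Box s -> s. Evaluate φ at each world:
  u (successors {u, w, x}): φ is true.
  v (successors {v, w}): φ is true.
  w (successors {u, w, x, y, z}): φ is true.
  x (successors {u, v, x, z}): φ is true.
  y (successors {w, y, z}): φ is true.
  z (successors {w, x, z}): φ is true.
For instance, at v:
  At v: not Dia Dia not Box s is false, s is false, so not Dia Dia not Box s -> s is true.
    At v: Dia Dia not Box s is true, so not Dia Dia not Box s is false.
      At v: Dia Dia not Box s requires Dia not Box s at some successor in {v, w}.
        Dia not Box s holds at v, so Dia Dia not Box s is true at v.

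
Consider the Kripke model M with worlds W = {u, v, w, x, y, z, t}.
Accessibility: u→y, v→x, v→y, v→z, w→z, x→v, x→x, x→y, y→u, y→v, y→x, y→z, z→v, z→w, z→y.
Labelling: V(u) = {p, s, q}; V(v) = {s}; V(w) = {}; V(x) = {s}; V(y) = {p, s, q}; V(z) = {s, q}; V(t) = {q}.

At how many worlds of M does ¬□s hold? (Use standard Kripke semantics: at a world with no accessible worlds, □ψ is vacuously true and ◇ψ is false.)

Let φ = ¬□s. Evaluate φ at each world:
  u (successors {y}): φ is false.
  v (successors {x, y, z}): φ is false.
  w (successors {z}): φ is false.
  x (successors {v, x, y}): φ is false.
  y (successors {u, v, x, z}): φ is false.
  z (successors {v, w, y}): φ is true.
  t (successors ∅): φ is false.
For instance, at v:
  At v: □s is true, so ¬□s is false.
    At v: □s requires s at every successor {x, y, z}.
      At x: s is true.
      At y: s is true.
      At z: s is true.
    So □s is true at v.
Satisfying worlds: {z}

1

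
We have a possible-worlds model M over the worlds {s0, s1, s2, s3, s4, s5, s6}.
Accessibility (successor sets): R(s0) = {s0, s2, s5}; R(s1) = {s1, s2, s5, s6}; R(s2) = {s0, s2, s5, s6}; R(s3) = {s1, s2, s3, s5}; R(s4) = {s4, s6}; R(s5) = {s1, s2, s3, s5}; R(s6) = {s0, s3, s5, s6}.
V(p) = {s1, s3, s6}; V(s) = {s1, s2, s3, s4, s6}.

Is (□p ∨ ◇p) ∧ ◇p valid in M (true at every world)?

No

Let φ = (□p ∨ ◇p) ∧ ◇p. Evaluate φ at each world:
  s0 (successors {s0, s2, s5}): φ is false.
  s1 (successors {s1, s2, s5, s6}): φ is true.
  s2 (successors {s0, s2, s5, s6}): φ is true.
  s3 (successors {s1, s2, s3, s5}): φ is true.
  s4 (successors {s4, s6}): φ is true.
  s5 (successors {s1, s2, s3, s5}): φ is true.
  s6 (successors {s0, s3, s5, s6}): φ is true.
Detail at s0 (counterexample):
  At s0: □p ∨ ◇p is false, ◇p is false, so (□p ∨ ◇p) ∧ ◇p is false.
    At s0: □p is false, ◇p is false, so □p ∨ ◇p is false.
      At s0: □p requires p at every successor {s0, s2, s5}.
        p fails at s0, so □p is false at s0.
      At s0: ◇p requires p at some successor in {s0, s2, s5}.
        At s0: p is false.
        At s2: p is false.
        At s5: p is false.
      So ◇p is false at s0.
    At s0: ◇p requires p at some successor in {s0, s2, s5}.
      At s0: p is false.
      At s2: p is false.
      At s5: p is false.
    So ◇p is false at s0.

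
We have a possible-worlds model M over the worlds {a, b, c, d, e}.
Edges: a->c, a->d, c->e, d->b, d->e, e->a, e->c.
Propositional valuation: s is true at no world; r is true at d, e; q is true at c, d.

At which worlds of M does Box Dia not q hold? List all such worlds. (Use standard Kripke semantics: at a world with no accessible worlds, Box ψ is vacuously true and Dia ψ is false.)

Let φ = Box Dia not q. Evaluate φ at each world:
  a (successors {c, d}): φ is true.
  b (successors ∅): φ is true.
  c (successors {e}): φ is true.
  d (successors {b, e}): φ is false.
  e (successors {a, c}): φ is false.
For instance, at a:
  At a: Box Dia not q requires Dia not q at every successor {c, d}.
      At c: Dia not q requires not q at some successor in {e}.
        not q holds at e, so Dia not q is true at c.
      At d: Dia not q requires not q at some successor in {b, e}.
        not q holds at b, so Dia not q is true at d.
  So Box Dia not q is true at a.
Satisfying worlds: {a, b, c}

a, b, c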